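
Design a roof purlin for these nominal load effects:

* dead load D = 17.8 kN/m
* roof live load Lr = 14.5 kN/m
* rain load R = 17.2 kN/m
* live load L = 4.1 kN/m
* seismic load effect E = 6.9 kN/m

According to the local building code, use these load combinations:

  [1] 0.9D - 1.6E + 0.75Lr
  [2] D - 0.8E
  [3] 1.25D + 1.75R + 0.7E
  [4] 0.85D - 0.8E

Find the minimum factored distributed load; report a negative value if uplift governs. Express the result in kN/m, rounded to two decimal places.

[1] 0.9(17.8) - 1.6(6.9) + 0.75(14.5) = 16.02 - 11.04 + 10.88 = 15.86
[2] 1.0(17.8) - 0.8(6.9) = 17.80 - 5.52 = 12.28
[3] 1.25(17.8) + 1.75(17.2) + 0.7(6.9) = 22.25 + 30.10 + 4.83 = 57.18
[4] 0.85(17.8) - 0.8(6.9) = 15.13 - 5.52 = 9.61
Combination 4 gives the minimum: 9.61 kN/m.

9.61 kN/m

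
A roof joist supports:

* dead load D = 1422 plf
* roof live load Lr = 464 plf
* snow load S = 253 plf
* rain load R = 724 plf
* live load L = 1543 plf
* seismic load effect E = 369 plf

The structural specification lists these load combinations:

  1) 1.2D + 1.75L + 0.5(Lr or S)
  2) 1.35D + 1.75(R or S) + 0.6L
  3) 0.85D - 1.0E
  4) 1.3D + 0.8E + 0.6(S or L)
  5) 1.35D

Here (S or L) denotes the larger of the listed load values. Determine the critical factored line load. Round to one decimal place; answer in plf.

(Lr or S) → Lr = 464 plf; (R or S) → R = 724 plf; (S or L) → L = 1543 plf.
1) 1.2(1422) + 1.75(1543) + 0.5(464) = 1706.4 + 2700.3 + 232.0 = 4638.7
2) 1.35(1422) + 1.75(724) + 0.6(1543) = 1919.7 + 1267.0 + 925.8 = 4112.5
3) 0.85(1422) - 1.0(369) = 1208.7 - 369.0 = 839.7
4) 1.3(1422) + 0.8(369) + 0.6(1543) = 1848.6 + 295.2 + 925.8 = 3069.6
5) 1.35(1422) = 1919.7
The controlling combination is 1, giving 4638.7 plf.

4638.7 plf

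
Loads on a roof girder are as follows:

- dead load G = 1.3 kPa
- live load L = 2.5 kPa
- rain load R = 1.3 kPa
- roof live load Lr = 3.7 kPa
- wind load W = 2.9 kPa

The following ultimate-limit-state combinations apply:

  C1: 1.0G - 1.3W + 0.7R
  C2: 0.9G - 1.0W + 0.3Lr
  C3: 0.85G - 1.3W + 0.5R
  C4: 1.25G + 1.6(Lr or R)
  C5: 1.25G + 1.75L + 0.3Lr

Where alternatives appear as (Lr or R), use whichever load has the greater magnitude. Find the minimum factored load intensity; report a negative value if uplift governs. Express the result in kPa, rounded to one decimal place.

(Lr or R) → Lr = 3.7 kPa.
C1: 1.0(1.3) - 1.3(2.9) + 0.7(1.3) = -1.6
C2: 0.9(1.3) - 1.0(2.9) + 0.3(3.7) = -0.6
C3: 0.85(1.3) - 1.3(2.9) + 0.5(1.3) = -2.0
C4: 1.25(1.3) + 1.6(3.7) = 7.5
C5: 1.25(1.3) + 1.75(2.5) + 0.3(3.7) = 7.1
Combination 3 gives the minimum: -2.0 kPa.

-2.0 kPa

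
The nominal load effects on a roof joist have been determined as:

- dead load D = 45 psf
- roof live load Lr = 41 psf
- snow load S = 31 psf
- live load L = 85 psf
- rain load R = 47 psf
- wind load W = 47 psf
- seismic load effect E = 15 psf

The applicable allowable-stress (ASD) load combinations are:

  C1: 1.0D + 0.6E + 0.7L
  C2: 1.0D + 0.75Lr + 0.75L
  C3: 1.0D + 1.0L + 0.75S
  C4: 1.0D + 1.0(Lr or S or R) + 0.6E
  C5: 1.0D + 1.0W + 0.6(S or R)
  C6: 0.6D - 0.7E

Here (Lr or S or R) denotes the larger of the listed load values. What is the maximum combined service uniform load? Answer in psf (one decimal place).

(Lr or S or R) → R = 47 psf; (S or R) → R = 47 psf.
C1: 1.0(45) + 0.6(15) + 0.7(85) = 45.0 + 9.0 + 59.5 = 113.5
C2: 1.0(45) + 0.75(41) + 0.75(85) = 139.5
C3: 1.0(45) + 1.0(85) + 0.75(31) = 45.0 + 85.0 + 23.3 = 153.3
C4: 1.0(45) + 1.0(47) + 0.6(15) = 45.0 + 47.0 + 9.0 = 101.0
C5: 1.0(45) + 1.0(47) + 0.6(47) = 45.0 + 47.0 + 28.2 = 120.2
C6: 0.6(45) - 0.7(15) = 27.0 - 10.5 = 16.5
Combination 3 governs: q = 153.3 psf.

153.3 psf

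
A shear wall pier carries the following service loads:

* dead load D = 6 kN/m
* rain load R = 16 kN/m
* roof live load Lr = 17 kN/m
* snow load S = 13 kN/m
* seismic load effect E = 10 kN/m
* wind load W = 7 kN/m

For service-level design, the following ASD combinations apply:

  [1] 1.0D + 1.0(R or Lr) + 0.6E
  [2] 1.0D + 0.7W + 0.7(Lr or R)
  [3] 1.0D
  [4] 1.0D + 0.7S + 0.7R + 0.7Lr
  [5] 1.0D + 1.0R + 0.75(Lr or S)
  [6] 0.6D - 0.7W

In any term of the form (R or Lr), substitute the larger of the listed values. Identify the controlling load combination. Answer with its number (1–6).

Combination 4

(R or Lr) → Lr = 17 kN/m; (Lr or R) → Lr = 17 kN/m; (Lr or S) → Lr = 17 kN/m.
[1] 1.0(6) + 1.0(17) + 0.6(10) = 6.0 + 17.0 + 6.0 = 29.0
[2] 1.0(6) + 0.7(7) + 0.7(17) = 6.0 + 4.9 + 11.9 = 22.8
[3] 1.0(6) = 6.0
[4] 1.0(6) + 0.7(13) + 0.7(16) + 0.7(17) = 6.0 + 9.1 + 11.2 + 11.9 = 38.2
[5] 1.0(6) + 1.0(16) + 0.75(17) = 6.0 + 16.0 + 12.8 = 34.8
[6] 0.6(6) - 0.7(7) = 3.6 - 4.9 = -1.3
The largest value is 38.2 kN/m from combination 4.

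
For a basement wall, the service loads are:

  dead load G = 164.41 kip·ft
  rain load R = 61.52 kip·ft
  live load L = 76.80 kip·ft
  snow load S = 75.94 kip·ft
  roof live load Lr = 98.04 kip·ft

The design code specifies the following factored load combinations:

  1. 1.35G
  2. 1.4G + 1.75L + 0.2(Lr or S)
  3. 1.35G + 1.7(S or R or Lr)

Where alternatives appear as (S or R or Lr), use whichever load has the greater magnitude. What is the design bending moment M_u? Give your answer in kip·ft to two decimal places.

(Lr or S) → Lr = 98.04 kip·ft; (S or R or Lr) → Lr = 98.04 kip·ft.
1. 1.35(164.41) = 221.95
2. 1.4(164.41) + 1.75(76.80) + 0.2(98.04) = 384.18
3. 1.35(164.41) + 1.7(98.04) = 388.62
Maximum is from combination 3.

388.62 kip·ft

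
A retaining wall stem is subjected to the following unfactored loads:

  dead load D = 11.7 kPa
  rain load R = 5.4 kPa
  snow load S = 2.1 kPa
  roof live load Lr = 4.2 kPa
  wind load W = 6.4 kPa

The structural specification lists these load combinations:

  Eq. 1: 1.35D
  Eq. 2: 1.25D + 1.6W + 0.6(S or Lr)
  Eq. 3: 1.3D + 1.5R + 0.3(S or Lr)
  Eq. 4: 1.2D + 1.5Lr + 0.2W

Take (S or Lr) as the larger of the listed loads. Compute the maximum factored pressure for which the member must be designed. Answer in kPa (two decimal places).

(S or Lr) → Lr = 4.2 kPa.
Eq. 1: 1.35(11.7) = 15.80
Eq. 2: 1.25(11.7) + 1.6(6.4) + 0.6(4.2) = 27.39
Eq. 3: 1.3(11.7) + 1.5(5.4) + 0.3(4.2) = 24.57
Eq. 4: 1.2(11.7) + 1.5(4.2) + 0.2(6.4) = 21.62
Combination 2 governs: p_u = 27.39 kPa.

27.39 kPa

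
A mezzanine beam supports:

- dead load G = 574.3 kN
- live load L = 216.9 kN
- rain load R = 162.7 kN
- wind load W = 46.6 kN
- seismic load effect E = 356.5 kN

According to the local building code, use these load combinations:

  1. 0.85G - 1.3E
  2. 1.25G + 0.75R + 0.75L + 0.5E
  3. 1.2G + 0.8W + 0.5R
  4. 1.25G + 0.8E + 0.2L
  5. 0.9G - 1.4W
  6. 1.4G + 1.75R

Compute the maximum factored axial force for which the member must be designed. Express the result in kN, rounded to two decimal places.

1180.83 kN

1. 0.85(574.3) - 1.3(356.5) = 24.71
2. 1.25(574.3) + 0.75(162.7) + 0.75(216.9) + 0.5(356.5) = 1180.83
3. 1.2(574.3) + 0.8(46.6) + 0.5(162.7) = 807.79
4. 1.25(574.3) + 0.8(356.5) + 0.2(216.9) = 1046.46
5. 0.9(574.3) - 1.4(46.6) = 451.63
6. 1.4(574.3) + 1.75(162.7) = 1088.75
Maximum is from combination 2.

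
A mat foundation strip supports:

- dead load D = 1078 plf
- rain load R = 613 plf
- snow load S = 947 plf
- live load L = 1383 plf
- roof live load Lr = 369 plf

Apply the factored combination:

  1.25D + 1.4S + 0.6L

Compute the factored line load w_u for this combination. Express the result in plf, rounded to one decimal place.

1.25(1078) + 1.4(947) + 0.6(1383) = 3503.1
w_u = 3503.1 plf.

3503.1 plf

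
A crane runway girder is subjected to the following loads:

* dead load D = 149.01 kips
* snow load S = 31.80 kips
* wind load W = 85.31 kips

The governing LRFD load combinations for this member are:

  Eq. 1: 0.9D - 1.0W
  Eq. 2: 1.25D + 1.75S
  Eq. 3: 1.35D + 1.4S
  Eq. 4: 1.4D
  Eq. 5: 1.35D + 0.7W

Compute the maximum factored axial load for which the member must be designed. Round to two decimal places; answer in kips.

Eq. 1: 0.9(149.01) - 1.0(85.31) = 134.11 - 85.31 = 48.80
Eq. 2: 1.25(149.01) + 1.75(31.80) = 186.26 + 55.65 = 241.91
Eq. 3: 1.35(149.01) + 1.4(31.80) = 201.16 + 44.52 = 245.68
Eq. 4: 1.4(149.01) = 208.61
Eq. 5: 1.35(149.01) + 0.7(85.31) = 201.16 + 59.72 = 260.88
The controlling combination is 5, giving 260.88 kips.

260.88 kips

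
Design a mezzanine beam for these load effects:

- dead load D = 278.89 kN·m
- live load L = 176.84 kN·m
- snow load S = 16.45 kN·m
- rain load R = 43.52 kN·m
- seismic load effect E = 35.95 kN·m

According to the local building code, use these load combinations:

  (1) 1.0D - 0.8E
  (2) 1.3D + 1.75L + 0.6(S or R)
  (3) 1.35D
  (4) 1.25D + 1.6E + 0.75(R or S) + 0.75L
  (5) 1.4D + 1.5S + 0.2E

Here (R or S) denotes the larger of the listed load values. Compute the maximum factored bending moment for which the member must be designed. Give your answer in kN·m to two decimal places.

(S or R) → R = 43.52 kN·m; (R or S) → R = 43.52 kN·m.
(1) 1.0(278.89) - 0.8(35.95) = 278.89 - 28.76 = 250.13
(2) 1.3(278.89) + 1.75(176.84) + 0.6(43.52) = 362.56 + 309.47 + 26.11 = 698.14
(3) 1.35(278.89) = 376.50
(4) 1.25(278.89) + 1.6(35.95) + 0.75(43.52) + 0.75(176.84) = 348.61 + 57.52 + 32.64 + 132.63 = 571.40
(5) 1.4(278.89) + 1.5(16.45) + 0.2(35.95) = 422.31
Combination 2 governs: M_u = 698.14 kN·m.

698.14 kN·m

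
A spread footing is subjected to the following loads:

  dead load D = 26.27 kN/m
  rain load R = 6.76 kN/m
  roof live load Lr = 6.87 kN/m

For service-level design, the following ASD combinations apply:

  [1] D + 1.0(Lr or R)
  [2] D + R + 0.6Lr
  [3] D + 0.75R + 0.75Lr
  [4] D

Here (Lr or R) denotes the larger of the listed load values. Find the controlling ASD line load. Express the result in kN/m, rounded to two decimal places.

37.15 kN/m

(Lr or R) → Lr = 6.87 kN/m.
[1] 1.0(26.27) + 1.0(6.87) = 26.27 + 6.87 = 33.14
[2] 1.0(26.27) + 1.0(6.76) + 0.6(6.87) = 26.27 + 6.76 + 4.12 = 37.15
[3] 1.0(26.27) + 0.75(6.76) + 0.75(6.87) = 26.27 + 5.07 + 5.15 = 36.49
[4] 1.0(26.27) = 26.27
Combination 2 governs: w = 37.15 kN/m.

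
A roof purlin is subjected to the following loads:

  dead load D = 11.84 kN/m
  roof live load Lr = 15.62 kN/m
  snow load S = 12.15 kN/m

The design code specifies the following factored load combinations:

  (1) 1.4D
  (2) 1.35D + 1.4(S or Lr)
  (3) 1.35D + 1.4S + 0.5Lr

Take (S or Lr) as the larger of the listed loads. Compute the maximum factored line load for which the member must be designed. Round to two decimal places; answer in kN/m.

40.80 kN/m

(S or Lr) → Lr = 15.62 kN/m.
(1) 1.4(11.84) = 16.58
(2) 1.35(11.84) + 1.4(15.62) = 15.98 + 21.87 = 37.85
(3) 1.35(11.84) + 1.4(12.15) + 0.5(15.62) = 15.98 + 17.01 + 7.81 = 40.80
The controlling combination is 3, giving 40.80 kN/m.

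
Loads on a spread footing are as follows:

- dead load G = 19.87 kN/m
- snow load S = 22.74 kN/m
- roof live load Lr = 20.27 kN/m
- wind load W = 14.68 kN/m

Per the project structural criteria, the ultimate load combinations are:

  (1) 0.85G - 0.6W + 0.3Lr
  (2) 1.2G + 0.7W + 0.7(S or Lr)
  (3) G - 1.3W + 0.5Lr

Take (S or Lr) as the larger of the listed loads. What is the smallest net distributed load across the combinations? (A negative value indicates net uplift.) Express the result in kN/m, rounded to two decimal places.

(S or Lr) → S = 22.74 kN/m.
(1) 0.85(19.87) - 0.6(14.68) + 0.3(20.27) = 16.89 - 8.81 + 6.08 = 14.16
(2) 1.2(19.87) + 0.7(14.68) + 0.7(22.74) = 23.84 + 10.28 + 15.92 = 50.04
(3) 1.0(19.87) - 1.3(14.68) + 0.5(20.27) = 10.92
Combination 3 gives the minimum: 10.92 kN/m.

10.92 kN/m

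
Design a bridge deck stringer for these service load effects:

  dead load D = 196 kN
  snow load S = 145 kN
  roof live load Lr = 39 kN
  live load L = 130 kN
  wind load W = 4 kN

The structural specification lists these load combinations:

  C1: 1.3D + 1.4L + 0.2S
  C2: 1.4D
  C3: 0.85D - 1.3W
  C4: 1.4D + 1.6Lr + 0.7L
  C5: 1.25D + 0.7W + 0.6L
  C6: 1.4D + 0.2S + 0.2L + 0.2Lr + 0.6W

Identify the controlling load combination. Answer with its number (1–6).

C1: 1.3(196) + 1.4(130) + 0.2(145) = 254.80 + 182.00 + 29.00 = 465.80
C2: 1.4(196) = 274.40
C3: 0.85(196) - 1.3(4) = 166.60 - 5.20 = 161.40
C4: 1.4(196) + 1.6(39) + 0.7(130) = 274.40 + 62.40 + 91.00 = 427.80
C5: 1.25(196) + 0.7(4) + 0.6(130) = 245.00 + 2.80 + 78.00 = 325.80
C6: 1.4(196) + 0.2(145) + 0.2(130) + 0.2(39) + 0.6(4) = 274.40 + 29.00 + 26.00 + 7.80 + 2.40 = 339.60
The largest value is 465.80 kN from combination 1.

Combination 1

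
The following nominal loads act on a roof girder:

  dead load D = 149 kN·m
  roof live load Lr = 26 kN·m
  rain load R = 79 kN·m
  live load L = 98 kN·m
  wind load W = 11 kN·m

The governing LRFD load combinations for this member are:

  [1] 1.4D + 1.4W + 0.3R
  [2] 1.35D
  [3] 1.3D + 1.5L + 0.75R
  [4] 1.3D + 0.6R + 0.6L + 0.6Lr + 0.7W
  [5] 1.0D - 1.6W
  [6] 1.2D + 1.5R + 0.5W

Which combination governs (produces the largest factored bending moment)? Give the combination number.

Combination 3

[1] 1.4(149) + 1.4(11) + 0.3(79) = 208.60 + 15.40 + 23.70 = 247.70
[2] 1.35(149) = 201.15
[3] 1.3(149) + 1.5(98) + 0.75(79) = 193.70 + 147.00 + 59.25 = 399.95
[4] 1.3(149) + 0.6(79) + 0.6(98) + 0.6(26) + 0.7(11) = 193.70 + 47.40 + 58.80 + 15.60 + 7.70 = 323.20
[5] 1.0(149) - 1.6(11) = 149.00 - 17.60 = 131.40
[6] 1.2(149) + 1.5(79) + 0.5(11) = 178.80 + 118.50 + 5.50 = 302.80
The largest value is 399.95 kN·m from combination 3.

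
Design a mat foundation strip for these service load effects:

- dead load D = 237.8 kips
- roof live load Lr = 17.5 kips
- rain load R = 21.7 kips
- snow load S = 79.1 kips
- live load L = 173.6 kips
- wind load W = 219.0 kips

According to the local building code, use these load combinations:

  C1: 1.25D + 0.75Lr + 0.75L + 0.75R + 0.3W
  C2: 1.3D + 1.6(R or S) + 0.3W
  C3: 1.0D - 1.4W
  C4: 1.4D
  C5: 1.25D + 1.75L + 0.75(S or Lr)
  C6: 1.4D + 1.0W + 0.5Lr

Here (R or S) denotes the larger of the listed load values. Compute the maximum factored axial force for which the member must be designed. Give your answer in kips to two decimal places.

660.38 kips

(R or S) → S = 79.1 kips; (S or Lr) → S = 79.1 kips.
C1: 1.25(237.8) + 0.75(17.5) + 0.75(173.6) + 0.75(21.7) + 0.3(219.0) = 522.55
C2: 1.3(237.8) + 1.6(79.1) + 0.3(219.0) = 309.14 + 126.56 + 65.70 = 501.40
C3: 1.0(237.8) - 1.4(219.0) = 237.80 - 306.60 = -68.80
C4: 1.4(237.8) = 332.92
C5: 1.25(237.8) + 1.75(173.6) + 0.75(79.1) = 297.25 + 303.80 + 59.33 = 660.38
C6: 1.4(237.8) + 1.0(219.0) + 0.5(17.5) = 332.92 + 219.00 + 8.75 = 560.67
Maximum is from combination 5.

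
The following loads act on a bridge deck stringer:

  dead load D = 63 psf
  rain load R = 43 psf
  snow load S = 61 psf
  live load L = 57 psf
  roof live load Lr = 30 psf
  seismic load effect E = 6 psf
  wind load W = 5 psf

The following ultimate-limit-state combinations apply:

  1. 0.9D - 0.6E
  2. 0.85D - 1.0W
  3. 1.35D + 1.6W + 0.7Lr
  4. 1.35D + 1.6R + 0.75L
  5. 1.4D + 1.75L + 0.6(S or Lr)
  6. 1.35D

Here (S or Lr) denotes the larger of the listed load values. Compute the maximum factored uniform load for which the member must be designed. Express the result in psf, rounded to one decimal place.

224.6 psf

(S or Lr) → S = 61 psf.
1. 0.9(63) - 0.6(6) = 53.1
2. 0.85(63) - 1.0(5) = 48.6
3. 1.35(63) + 1.6(5) + 0.7(30) = 114.1
4. 1.35(63) + 1.6(43) + 0.75(57) = 196.6
5. 1.4(63) + 1.75(57) + 0.6(61) = 224.6
6. 1.35(63) = 85.1
Maximum is from combination 5.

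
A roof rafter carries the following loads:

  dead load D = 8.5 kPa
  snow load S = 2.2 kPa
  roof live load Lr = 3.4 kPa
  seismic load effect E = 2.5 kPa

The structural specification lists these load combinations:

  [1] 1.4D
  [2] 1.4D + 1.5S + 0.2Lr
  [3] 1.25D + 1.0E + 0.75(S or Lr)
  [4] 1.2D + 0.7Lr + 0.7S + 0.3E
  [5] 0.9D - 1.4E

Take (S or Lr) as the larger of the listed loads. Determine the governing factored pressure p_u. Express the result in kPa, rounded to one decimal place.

15.9 kPa

(S or Lr) → Lr = 3.4 kPa.
[1] 1.4(8.5) = 11.9
[2] 1.4(8.5) + 1.5(2.2) + 0.2(3.4) = 11.9 + 3.3 + 0.7 = 15.9
[3] 1.25(8.5) + 1.0(2.5) + 0.75(3.4) = 10.6 + 2.5 + 2.6 = 15.7
[4] 1.2(8.5) + 0.7(3.4) + 0.7(2.2) + 0.3(2.5) = 10.2 + 2.4 + 1.5 + 0.8 = 14.9
[5] 0.9(8.5) - 1.4(2.5) = 7.7 - 3.5 = 4.2
Maximum is from combination 2.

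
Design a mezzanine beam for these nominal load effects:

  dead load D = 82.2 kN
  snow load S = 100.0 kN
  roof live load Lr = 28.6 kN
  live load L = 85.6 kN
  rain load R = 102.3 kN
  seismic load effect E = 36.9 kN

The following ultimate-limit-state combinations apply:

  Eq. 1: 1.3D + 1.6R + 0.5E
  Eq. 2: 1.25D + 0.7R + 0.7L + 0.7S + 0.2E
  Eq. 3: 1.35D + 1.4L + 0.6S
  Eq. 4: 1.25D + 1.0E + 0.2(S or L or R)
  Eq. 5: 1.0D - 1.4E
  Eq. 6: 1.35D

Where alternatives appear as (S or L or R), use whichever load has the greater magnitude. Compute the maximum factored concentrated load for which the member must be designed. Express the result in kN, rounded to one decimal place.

311.7 kN

(S or L or R) → R = 102.3 kN.
Eq. 1: 1.3(82.2) + 1.6(102.3) + 0.5(36.9) = 289.0
Eq. 2: 1.25(82.2) + 0.7(102.3) + 0.7(85.6) + 0.7(100.0) + 0.2(36.9) = 102.8 + 71.6 + 59.9 + 70.0 + 7.4 = 311.7
Eq. 3: 1.35(82.2) + 1.4(85.6) + 0.6(100.0) = 111.0 + 119.8 + 60.0 = 290.8
Eq. 4: 1.25(82.2) + 1.0(36.9) + 0.2(102.3) = 160.1
Eq. 5: 1.0(82.2) - 1.4(36.9) = 82.2 - 51.7 = 30.5
Eq. 6: 1.35(82.2) = 111.0
Maximum is from combination 2.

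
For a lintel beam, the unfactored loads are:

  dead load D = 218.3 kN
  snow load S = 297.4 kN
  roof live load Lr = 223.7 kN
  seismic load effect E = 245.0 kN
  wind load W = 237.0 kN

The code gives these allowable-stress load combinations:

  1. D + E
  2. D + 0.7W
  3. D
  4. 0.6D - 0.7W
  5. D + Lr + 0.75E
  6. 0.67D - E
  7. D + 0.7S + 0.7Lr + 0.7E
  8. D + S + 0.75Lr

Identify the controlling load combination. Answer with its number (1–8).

Combination 7

1. 1.0(218.3) + 1.0(245.0) = 218.30 + 245.00 = 463.30
2. 1.0(218.3) + 0.7(237.0) = 218.30 + 165.90 = 384.20
3. 1.0(218.3) = 218.30
4. 0.6(218.3) - 0.7(237.0) = 130.98 - 165.90 = -34.92
5. 1.0(218.3) + 1.0(223.7) + 0.75(245.0) = 218.30 + 223.70 + 183.75 = 625.75
6. 0.67(218.3) - 1.0(245.0) = 146.26 - 245.00 = -98.74
7. 1.0(218.3) + 0.7(297.4) + 0.7(223.7) + 0.7(245.0) = 218.30 + 208.18 + 156.59 + 171.50 = 754.57
8. 1.0(218.3) + 1.0(297.4) + 0.75(223.7) = 218.30 + 297.40 + 167.78 = 683.48
The largest value is 754.57 kN from combination 7.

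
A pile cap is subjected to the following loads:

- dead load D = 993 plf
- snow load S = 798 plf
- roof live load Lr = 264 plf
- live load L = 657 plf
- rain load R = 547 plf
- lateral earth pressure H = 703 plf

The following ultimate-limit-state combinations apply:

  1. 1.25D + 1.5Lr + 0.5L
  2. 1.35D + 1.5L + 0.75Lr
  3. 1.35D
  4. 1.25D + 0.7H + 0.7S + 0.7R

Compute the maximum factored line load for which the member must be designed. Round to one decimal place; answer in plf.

1. 1.25(993) + 1.5(264) + 0.5(657) = 1241.3 + 396.0 + 328.5 = 1965.8
2. 1.35(993) + 1.5(657) + 0.75(264) = 1340.6 + 985.5 + 198.0 = 2524.1
3. 1.35(993) = 1340.6
4. 1.25(993) + 0.7(703) + 0.7(798) + 0.7(547) = 1241.3 + 492.1 + 558.6 + 382.9 = 2674.9
Combination 4 governs: w_u = 2674.9 plf.

2674.9 plf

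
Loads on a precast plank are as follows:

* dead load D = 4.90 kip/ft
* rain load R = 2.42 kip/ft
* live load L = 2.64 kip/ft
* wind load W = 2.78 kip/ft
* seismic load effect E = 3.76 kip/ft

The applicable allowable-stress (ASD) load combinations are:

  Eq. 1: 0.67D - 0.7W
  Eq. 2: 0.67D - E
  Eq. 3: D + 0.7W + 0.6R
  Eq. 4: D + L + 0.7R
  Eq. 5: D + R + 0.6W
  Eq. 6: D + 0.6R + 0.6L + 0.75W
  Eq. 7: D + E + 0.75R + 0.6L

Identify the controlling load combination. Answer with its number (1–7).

Eq. 1: 0.67(4.90) - 0.7(2.78) = 1.34
Eq. 2: 0.67(4.90) - 1.0(3.76) = -0.48
Eq. 3: 1.0(4.90) + 0.7(2.78) + 0.6(2.42) = 8.30
Eq. 4: 1.0(4.90) + 1.0(2.64) + 0.7(2.42) = 9.23
Eq. 5: 1.0(4.90) + 1.0(2.42) + 0.6(2.78) = 8.99
Eq. 6: 1.0(4.90) + 0.6(2.42) + 0.6(2.64) + 0.75(2.78) = 10.02
Eq. 7: 1.0(4.90) + 1.0(3.76) + 0.75(2.42) + 0.6(2.64) = 12.06
The largest value is 12.06 kip/ft from combination 7.

Combination 7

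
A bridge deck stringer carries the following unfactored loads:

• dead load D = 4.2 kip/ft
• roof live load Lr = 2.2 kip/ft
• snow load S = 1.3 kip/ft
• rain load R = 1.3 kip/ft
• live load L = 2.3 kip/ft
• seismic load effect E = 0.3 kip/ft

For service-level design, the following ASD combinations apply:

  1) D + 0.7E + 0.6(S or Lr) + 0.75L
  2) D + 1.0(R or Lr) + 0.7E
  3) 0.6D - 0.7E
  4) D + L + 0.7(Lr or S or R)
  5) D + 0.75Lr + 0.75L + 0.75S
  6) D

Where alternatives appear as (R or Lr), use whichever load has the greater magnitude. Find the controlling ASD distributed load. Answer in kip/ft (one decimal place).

(S or Lr) → Lr = 2.2 kip/ft; (R or Lr) → Lr = 2.2 kip/ft; (Lr or S or R) → Lr = 2.2 kip/ft.
1) 1.0(4.2) + 0.7(0.3) + 0.6(2.2) + 0.75(2.3) = 7.5
2) 1.0(4.2) + 1.0(2.2) + 0.7(0.3) = 4.2 + 2.2 + 0.2 = 6.6
3) 0.6(4.2) - 0.7(0.3) = 2.5 - 0.2 = 2.3
4) 1.0(4.2) + 1.0(2.3) + 0.7(2.2) = 4.2 + 2.3 + 1.5 = 8.0
5) 1.0(4.2) + 0.75(2.2) + 0.75(2.3) + 0.75(1.3) = 4.2 + 1.7 + 1.7 + 1.0 = 8.6
6) 1.0(4.2) = 4.2
Maximum is from combination 5.

8.6 kip/ft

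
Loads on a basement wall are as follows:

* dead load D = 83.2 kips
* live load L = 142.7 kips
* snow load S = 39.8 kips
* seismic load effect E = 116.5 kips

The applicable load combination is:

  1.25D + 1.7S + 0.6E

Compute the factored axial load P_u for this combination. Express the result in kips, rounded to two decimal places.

241.56 kips

1.25(83.2) + 1.7(39.8) + 0.6(116.5) = 104.00 + 67.66 + 69.90 = 241.56
P_u = 241.56 kips.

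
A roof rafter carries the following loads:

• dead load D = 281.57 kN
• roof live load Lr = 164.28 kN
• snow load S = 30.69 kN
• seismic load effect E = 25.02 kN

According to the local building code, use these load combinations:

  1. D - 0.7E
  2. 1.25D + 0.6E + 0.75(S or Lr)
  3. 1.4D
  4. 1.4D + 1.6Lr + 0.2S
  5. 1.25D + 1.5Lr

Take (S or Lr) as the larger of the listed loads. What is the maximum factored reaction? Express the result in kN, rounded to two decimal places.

(S or Lr) → Lr = 164.28 kN.
1. 1.0(281.57) - 0.7(25.02) = 281.57 - 17.51 = 264.06
2. 1.25(281.57) + 0.6(25.02) + 0.75(164.28) = 351.96 + 15.01 + 123.21 = 490.18
3. 1.4(281.57) = 394.20
4. 1.4(281.57) + 1.6(164.28) + 0.2(30.69) = 663.18
5. 1.25(281.57) + 1.5(164.28) = 351.96 + 246.42 = 598.38
Maximum is from combination 4.

663.18 kN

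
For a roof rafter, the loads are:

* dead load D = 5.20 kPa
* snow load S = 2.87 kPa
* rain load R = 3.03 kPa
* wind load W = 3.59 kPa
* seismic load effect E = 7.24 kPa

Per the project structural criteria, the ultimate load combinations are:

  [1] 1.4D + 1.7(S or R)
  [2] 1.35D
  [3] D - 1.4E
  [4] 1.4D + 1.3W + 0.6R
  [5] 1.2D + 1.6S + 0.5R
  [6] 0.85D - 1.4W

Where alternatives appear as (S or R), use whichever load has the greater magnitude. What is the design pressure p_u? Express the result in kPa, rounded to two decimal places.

(S or R) → R = 3.03 kPa.
[1] 1.4(5.20) + 1.7(3.03) = 12.43
[2] 1.35(5.20) = 7.02
[3] 1.0(5.20) - 1.4(7.24) = -4.94
[4] 1.4(5.20) + 1.3(3.59) + 0.6(3.03) = 13.77
[5] 1.2(5.20) + 1.6(2.87) + 0.5(3.03) = 12.35
[6] 0.85(5.20) - 1.4(3.59) = -0.61
The controlling combination is 4, giving 13.77 kPa.

13.77 kPa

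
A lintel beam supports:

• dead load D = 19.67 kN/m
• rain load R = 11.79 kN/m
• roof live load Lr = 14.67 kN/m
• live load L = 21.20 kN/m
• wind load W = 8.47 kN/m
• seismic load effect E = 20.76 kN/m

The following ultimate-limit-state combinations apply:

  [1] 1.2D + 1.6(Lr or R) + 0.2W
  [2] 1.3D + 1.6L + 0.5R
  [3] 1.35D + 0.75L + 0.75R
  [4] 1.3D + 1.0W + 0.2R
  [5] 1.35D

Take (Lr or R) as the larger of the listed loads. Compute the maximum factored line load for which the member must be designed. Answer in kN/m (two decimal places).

(Lr or R) → Lr = 14.67 kN/m.
[1] 1.2(19.67) + 1.6(14.67) + 0.2(8.47) = 48.77
[2] 1.3(19.67) + 1.6(21.20) + 0.5(11.79) = 65.39
[3] 1.35(19.67) + 0.75(21.20) + 0.75(11.79) = 51.30
[4] 1.3(19.67) + 1.0(8.47) + 0.2(11.79) = 36.40
[5] 1.35(19.67) = 26.55
The controlling combination is 2, giving 65.39 kN/m.

65.39 kN/m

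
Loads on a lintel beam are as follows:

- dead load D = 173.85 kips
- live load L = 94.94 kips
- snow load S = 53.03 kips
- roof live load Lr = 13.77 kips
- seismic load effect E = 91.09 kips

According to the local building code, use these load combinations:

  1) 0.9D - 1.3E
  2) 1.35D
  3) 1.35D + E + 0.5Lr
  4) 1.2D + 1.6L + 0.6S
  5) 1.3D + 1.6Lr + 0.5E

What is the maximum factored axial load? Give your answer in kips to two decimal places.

392.34 kips

1) 0.9(173.85) - 1.3(91.09) = 156.47 - 118.42 = 38.05
2) 1.35(173.85) = 234.70
3) 1.35(173.85) + 1.0(91.09) + 0.5(13.77) = 332.67
4) 1.2(173.85) + 1.6(94.94) + 0.6(53.03) = 208.62 + 151.90 + 31.82 = 392.34
5) 1.3(173.85) + 1.6(13.77) + 0.5(91.09) = 293.58
Combination 4 governs: P_u = 392.34 kips.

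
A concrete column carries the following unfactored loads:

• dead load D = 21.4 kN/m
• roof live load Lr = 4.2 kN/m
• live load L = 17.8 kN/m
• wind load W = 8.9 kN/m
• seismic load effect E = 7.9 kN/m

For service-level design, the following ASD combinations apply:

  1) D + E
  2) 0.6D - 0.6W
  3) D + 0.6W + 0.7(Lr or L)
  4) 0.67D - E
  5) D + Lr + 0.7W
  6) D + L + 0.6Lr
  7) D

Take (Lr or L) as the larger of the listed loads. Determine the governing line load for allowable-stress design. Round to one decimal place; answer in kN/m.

(Lr or L) → L = 17.8 kN/m.
1) 1.0(21.4) + 1.0(7.9) = 21.4 + 7.9 = 29.3
2) 0.6(21.4) - 0.6(8.9) = 12.8 - 5.3 = 7.5
3) 1.0(21.4) + 0.6(8.9) + 0.7(17.8) = 21.4 + 5.3 + 12.5 = 39.2
4) 0.67(21.4) - 1.0(7.9) = 14.3 - 7.9 = 6.4
5) 1.0(21.4) + 1.0(4.2) + 0.7(8.9) = 21.4 + 4.2 + 6.2 = 31.8
6) 1.0(21.4) + 1.0(17.8) + 0.6(4.2) = 21.4 + 17.8 + 2.5 = 41.7
7) 1.0(21.4) = 21.4
The controlling combination is 6, giving 41.7 kN/m.

41.7 kN/m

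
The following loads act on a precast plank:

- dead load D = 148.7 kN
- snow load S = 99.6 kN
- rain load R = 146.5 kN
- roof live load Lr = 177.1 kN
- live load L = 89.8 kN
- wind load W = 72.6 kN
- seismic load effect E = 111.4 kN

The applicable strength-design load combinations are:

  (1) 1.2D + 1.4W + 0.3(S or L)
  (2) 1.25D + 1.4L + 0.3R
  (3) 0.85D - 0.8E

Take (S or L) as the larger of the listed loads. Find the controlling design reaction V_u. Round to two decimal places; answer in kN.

355.55 kN

(S or L) → S = 99.6 kN.
(1) 1.2(148.7) + 1.4(72.6) + 0.3(99.6) = 309.96
(2) 1.25(148.7) + 1.4(89.8) + 0.3(146.5) = 355.55
(3) 0.85(148.7) - 0.8(111.4) = 37.28
The controlling combination is 2, giving 355.55 kN.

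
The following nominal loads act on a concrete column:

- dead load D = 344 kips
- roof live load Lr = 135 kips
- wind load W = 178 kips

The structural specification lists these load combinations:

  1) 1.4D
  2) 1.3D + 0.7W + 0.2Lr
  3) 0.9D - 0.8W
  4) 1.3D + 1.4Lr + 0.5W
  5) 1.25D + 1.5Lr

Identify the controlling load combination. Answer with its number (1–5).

1) 1.4(344) = 481.6
2) 1.3(344) + 0.7(178) + 0.2(135) = 447.2 + 124.6 + 27.0 = 598.8
3) 0.9(344) - 0.8(178) = 309.6 - 142.4 = 167.2
4) 1.3(344) + 1.4(135) + 0.5(178) = 447.2 + 189.0 + 89.0 = 725.2
5) 1.25(344) + 1.5(135) = 430.0 + 202.5 = 632.5
The largest value is 725.2 kips from combination 4.

Combination 4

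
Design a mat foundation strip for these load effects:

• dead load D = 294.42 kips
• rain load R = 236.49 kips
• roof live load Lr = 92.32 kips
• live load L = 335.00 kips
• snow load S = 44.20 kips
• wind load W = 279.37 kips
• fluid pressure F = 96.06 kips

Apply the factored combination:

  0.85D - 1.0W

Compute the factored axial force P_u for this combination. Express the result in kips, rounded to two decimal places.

-29.11 kips

0.85(294.42) - 1.0(279.37) = 250.26 - 279.37 = -29.11
P_u = -29.11 kips.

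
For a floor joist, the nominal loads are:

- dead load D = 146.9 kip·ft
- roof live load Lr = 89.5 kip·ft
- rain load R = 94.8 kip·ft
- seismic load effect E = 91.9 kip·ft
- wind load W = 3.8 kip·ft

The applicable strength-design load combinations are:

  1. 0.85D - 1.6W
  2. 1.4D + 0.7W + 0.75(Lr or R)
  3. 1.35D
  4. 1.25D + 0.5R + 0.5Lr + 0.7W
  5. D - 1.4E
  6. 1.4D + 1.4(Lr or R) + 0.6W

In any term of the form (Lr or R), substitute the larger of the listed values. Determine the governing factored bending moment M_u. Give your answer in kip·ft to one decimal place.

(Lr or R) → R = 94.8 kip·ft.
1. 0.85(146.9) - 1.6(3.8) = 124.9 - 6.1 = 118.8
2. 1.4(146.9) + 0.7(3.8) + 0.75(94.8) = 279.4
3. 1.35(146.9) = 198.3
4. 1.25(146.9) + 0.5(94.8) + 0.5(89.5) + 0.7(3.8) = 278.4
5. 1.0(146.9) - 1.4(91.9) = 146.9 - 128.7 = 18.2
6. 1.4(146.9) + 1.4(94.8) + 0.6(3.8) = 205.7 + 132.7 + 2.3 = 340.7
Maximum is from combination 6.

340.7 kip·ft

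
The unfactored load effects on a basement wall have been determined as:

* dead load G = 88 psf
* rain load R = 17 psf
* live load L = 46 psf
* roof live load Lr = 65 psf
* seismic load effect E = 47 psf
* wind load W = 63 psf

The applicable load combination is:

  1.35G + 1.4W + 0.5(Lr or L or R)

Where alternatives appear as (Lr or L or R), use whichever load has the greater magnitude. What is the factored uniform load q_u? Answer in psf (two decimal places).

239.50 psf

(Lr or L or R) → Lr = 65 psf.
1.35(88) + 1.4(63) + 0.5(65) = 118.80 + 88.20 + 32.50 = 239.50
q_u = 239.50 psf.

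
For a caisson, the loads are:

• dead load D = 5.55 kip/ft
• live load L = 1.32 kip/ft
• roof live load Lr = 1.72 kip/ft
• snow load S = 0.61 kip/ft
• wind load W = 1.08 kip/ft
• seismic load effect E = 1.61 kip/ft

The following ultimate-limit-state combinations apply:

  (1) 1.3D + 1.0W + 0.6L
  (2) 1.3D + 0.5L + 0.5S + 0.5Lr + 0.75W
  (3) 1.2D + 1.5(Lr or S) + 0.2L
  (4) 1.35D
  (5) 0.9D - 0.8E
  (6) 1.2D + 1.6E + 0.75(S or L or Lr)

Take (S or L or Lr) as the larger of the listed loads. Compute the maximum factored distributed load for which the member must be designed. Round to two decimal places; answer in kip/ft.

10.53 kip/ft

(Lr or S) → Lr = 1.72 kip/ft; (S or L or Lr) → Lr = 1.72 kip/ft.
(1) 1.3(5.55) + 1.0(1.08) + 0.6(1.32) = 9.09
(2) 1.3(5.55) + 0.5(1.32) + 0.5(0.61) + 0.5(1.72) + 0.75(1.08) = 9.85
(3) 1.2(5.55) + 1.5(1.72) + 0.2(1.32) = 9.50
(4) 1.35(5.55) = 7.49
(5) 0.9(5.55) - 0.8(1.61) = 3.71
(6) 1.2(5.55) + 1.6(1.61) + 0.75(1.72) = 10.53
The controlling combination is 6, giving 10.53 kip/ft.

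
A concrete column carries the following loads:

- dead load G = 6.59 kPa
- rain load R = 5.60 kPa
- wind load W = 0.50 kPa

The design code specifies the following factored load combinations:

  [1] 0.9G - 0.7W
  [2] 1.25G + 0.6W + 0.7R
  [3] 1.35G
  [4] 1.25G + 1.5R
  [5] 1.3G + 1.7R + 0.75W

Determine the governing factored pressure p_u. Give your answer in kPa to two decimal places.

[1] 0.9(6.59) - 0.7(0.50) = 5.93 - 0.35 = 5.58
[2] 1.25(6.59) + 0.6(0.50) + 0.7(5.60) = 8.24 + 0.30 + 3.92 = 12.46
[3] 1.35(6.59) = 8.90
[4] 1.25(6.59) + 1.5(5.60) = 8.24 + 8.40 = 16.64
[5] 1.3(6.59) + 1.7(5.60) + 0.75(0.50) = 18.46
Combination 5 governs: p_u = 18.46 kPa.

18.46 kPa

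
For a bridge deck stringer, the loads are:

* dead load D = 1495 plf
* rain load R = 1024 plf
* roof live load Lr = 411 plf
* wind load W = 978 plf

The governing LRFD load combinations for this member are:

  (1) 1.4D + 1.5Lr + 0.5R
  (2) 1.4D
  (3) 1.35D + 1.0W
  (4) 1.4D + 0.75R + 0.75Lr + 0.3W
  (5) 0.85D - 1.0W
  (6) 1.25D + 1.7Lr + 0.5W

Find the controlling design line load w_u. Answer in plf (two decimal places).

3462.65 plf

(1) 1.4(1495) + 1.5(411) + 0.5(1024) = 2093.00 + 616.50 + 512.00 = 3221.50
(2) 1.4(1495) = 2093.00
(3) 1.35(1495) + 1.0(978) = 2018.25 + 978.00 = 2996.25
(4) 1.4(1495) + 0.75(1024) + 0.75(411) + 0.3(978) = 2093.00 + 768.00 + 308.25 + 293.40 = 3462.65
(5) 0.85(1495) - 1.0(978) = 1270.75 - 978.00 = 292.75
(6) 1.25(1495) + 1.7(411) + 0.5(978) = 1868.75 + 698.70 + 489.00 = 3056.45
Maximum is from combination 4.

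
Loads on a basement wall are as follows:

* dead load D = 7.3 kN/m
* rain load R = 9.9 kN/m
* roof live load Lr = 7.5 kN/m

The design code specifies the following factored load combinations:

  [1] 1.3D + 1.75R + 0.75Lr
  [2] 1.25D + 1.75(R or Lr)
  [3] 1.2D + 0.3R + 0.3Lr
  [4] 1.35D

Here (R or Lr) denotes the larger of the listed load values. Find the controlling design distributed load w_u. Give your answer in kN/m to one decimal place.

32.4 kN/m

(R or Lr) → R = 9.9 kN/m.
[1] 1.3(7.3) + 1.75(9.9) + 0.75(7.5) = 9.5 + 17.3 + 5.6 = 32.4
[2] 1.25(7.3) + 1.75(9.9) = 26.5
[3] 1.2(7.3) + 0.3(9.9) + 0.3(7.5) = 14.0
[4] 1.35(7.3) = 9.9
Combination 1 governs: w_u = 32.4 kN/m.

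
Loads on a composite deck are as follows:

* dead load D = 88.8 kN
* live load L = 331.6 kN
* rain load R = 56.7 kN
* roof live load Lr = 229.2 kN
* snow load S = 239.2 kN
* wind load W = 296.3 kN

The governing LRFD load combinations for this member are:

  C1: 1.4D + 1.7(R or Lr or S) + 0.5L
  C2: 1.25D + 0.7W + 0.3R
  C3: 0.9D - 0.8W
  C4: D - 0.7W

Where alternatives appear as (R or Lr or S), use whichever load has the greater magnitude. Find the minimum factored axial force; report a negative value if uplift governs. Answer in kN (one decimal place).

-157.1 kN

(R or Lr or S) → S = 239.2 kN.
C1: 1.4(88.8) + 1.7(239.2) + 0.5(331.6) = 696.8
C2: 1.25(88.8) + 0.7(296.3) + 0.3(56.7) = 111.0 + 207.4 + 17.0 = 335.4
C3: 0.9(88.8) - 0.8(296.3) = 79.9 - 237.0 = -157.1
C4: 1.0(88.8) - 0.7(296.3) = 88.8 - 207.4 = -118.6
Combination 3 gives the minimum: -157.1 kN.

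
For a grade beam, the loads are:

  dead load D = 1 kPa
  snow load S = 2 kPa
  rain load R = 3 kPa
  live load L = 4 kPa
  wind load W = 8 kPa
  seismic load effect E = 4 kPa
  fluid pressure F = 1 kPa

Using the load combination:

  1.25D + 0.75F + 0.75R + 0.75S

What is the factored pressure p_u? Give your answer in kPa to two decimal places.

1.25(1) + 0.75(1) + 0.75(3) + 0.75(2) = 1.25 + 0.75 + 2.25 + 1.50 = 5.75
p_u = 5.75 kPa.

5.75 kPa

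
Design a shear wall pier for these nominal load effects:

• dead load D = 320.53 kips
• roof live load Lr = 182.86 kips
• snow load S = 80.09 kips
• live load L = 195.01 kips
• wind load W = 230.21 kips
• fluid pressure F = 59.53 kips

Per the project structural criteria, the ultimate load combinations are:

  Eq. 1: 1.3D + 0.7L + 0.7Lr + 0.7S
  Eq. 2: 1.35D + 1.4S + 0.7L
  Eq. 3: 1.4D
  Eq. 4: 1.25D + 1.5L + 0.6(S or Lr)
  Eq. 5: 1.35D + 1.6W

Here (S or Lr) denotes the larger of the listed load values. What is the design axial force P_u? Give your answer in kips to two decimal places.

(S or Lr) → Lr = 182.86 kips.
Eq. 1: 1.3(320.53) + 0.7(195.01) + 0.7(182.86) + 0.7(80.09) = 416.69 + 136.51 + 128.00 + 56.06 = 737.26
Eq. 2: 1.35(320.53) + 1.4(80.09) + 0.7(195.01) = 681.35
Eq. 3: 1.4(320.53) = 448.74
Eq. 4: 1.25(320.53) + 1.5(195.01) + 0.6(182.86) = 802.89
Eq. 5: 1.35(320.53) + 1.6(230.21) = 801.05
Combination 4 governs: P_u = 802.89 kips.

802.89 kips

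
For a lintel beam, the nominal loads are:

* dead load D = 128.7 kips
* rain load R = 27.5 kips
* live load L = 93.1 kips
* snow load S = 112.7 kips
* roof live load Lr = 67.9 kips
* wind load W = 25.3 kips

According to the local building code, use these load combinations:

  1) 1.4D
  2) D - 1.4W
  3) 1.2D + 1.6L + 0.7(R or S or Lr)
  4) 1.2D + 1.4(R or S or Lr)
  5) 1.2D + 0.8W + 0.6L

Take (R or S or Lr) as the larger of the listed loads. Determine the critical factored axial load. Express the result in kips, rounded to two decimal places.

(R or S or Lr) → S = 112.7 kips.
1) 1.4(128.7) = 180.18
2) 1.0(128.7) - 1.4(25.3) = 93.28
3) 1.2(128.7) + 1.6(93.1) + 0.7(112.7) = 382.29
4) 1.2(128.7) + 1.4(112.7) = 312.22
5) 1.2(128.7) + 0.8(25.3) + 0.6(93.1) = 230.54
The controlling combination is 3, giving 382.29 kips.

382.29 kips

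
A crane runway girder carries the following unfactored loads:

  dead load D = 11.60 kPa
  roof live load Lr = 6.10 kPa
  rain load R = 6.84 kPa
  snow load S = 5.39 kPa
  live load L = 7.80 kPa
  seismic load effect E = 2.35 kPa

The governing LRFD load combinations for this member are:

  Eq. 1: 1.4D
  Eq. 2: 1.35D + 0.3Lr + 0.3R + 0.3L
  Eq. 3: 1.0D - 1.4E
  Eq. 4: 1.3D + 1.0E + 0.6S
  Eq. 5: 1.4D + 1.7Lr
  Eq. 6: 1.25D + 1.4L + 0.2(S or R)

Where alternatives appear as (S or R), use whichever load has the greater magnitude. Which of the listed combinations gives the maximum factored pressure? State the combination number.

Combination 6

(S or R) → R = 6.84 kPa.
Eq. 1: 1.4(11.60) = 16.24
Eq. 2: 1.35(11.60) + 0.3(6.10) + 0.3(6.84) + 0.3(7.80) = 21.88
Eq. 3: 1.0(11.60) - 1.4(2.35) = 8.31
Eq. 4: 1.3(11.60) + 1.0(2.35) + 0.6(5.39) = 20.66
Eq. 5: 1.4(11.60) + 1.7(6.10) = 26.61
Eq. 6: 1.25(11.60) + 1.4(7.80) + 0.2(6.84) = 26.79
The largest value is 26.79 kPa from combination 6.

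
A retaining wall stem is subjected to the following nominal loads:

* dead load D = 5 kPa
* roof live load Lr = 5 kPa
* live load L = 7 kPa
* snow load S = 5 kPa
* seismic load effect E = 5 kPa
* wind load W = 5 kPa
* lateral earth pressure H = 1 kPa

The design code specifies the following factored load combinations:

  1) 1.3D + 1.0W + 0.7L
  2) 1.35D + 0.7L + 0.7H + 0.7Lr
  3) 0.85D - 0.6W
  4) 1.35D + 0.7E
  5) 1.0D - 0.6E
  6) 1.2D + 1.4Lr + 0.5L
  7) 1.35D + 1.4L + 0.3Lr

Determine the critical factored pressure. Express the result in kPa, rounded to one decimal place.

18.1 kPa

1) 1.3(5) + 1.0(5) + 0.7(7) = 6.5 + 5.0 + 4.9 = 16.4
2) 1.35(5) + 0.7(7) + 0.7(1) + 0.7(5) = 6.8 + 4.9 + 0.7 + 3.5 = 15.9
3) 0.85(5) - 0.6(5) = 4.3 - 3.0 = 1.3
4) 1.35(5) + 0.7(5) = 6.8 + 3.5 = 10.3
5) 1.0(5) - 0.6(5) = 5.0 - 3.0 = 2.0
6) 1.2(5) + 1.4(5) + 0.5(7) = 6.0 + 7.0 + 3.5 = 16.5
7) 1.35(5) + 1.4(7) + 0.3(5) = 6.8 + 9.8 + 1.5 = 18.1
The controlling combination is 7, giving 18.1 kPa.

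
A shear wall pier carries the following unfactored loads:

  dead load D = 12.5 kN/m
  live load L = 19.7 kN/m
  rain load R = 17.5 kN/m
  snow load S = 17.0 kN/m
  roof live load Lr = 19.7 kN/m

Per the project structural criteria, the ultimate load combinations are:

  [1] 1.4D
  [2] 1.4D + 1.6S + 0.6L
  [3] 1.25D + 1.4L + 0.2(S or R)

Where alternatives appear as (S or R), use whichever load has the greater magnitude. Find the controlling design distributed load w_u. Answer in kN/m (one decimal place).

56.5 kN/m

(S or R) → R = 17.5 kN/m.
[1] 1.4(12.5) = 17.5
[2] 1.4(12.5) + 1.6(17.0) + 0.6(19.7) = 17.5 + 27.2 + 11.8 = 56.5
[3] 1.25(12.5) + 1.4(19.7) + 0.2(17.5) = 15.6 + 27.6 + 3.5 = 46.7
The controlling combination is 2, giving 56.5 kN/m.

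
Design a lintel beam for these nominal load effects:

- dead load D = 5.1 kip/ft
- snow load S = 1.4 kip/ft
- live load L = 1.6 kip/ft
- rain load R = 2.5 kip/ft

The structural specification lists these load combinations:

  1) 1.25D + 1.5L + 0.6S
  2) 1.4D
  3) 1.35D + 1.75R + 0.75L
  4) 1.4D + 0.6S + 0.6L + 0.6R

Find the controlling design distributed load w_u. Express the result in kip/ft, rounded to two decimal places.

1) 1.25(5.1) + 1.5(1.6) + 0.6(1.4) = 6.38 + 2.40 + 0.84 = 9.62
2) 1.4(5.1) = 7.14
3) 1.35(5.1) + 1.75(2.5) + 0.75(1.6) = 12.46
4) 1.4(5.1) + 0.6(1.4) + 0.6(1.6) + 0.6(2.5) = 7.14 + 0.84 + 0.96 + 1.50 = 10.44
Combination 3 governs: w_u = 12.46 kip/ft.

12.46 kip/ft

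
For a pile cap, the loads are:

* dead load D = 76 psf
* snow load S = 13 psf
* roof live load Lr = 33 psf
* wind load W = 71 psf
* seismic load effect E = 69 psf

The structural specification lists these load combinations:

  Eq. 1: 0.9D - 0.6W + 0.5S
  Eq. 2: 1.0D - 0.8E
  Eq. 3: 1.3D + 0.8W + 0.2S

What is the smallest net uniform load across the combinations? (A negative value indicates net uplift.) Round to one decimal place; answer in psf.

20.8 psf

Eq. 1: 0.9(76) - 0.6(71) + 0.5(13) = 32.3
Eq. 2: 1.0(76) - 0.8(69) = 20.8
Eq. 3: 1.3(76) + 0.8(71) + 0.2(13) = 158.2
Combination 2 gives the minimum: 20.8 psf.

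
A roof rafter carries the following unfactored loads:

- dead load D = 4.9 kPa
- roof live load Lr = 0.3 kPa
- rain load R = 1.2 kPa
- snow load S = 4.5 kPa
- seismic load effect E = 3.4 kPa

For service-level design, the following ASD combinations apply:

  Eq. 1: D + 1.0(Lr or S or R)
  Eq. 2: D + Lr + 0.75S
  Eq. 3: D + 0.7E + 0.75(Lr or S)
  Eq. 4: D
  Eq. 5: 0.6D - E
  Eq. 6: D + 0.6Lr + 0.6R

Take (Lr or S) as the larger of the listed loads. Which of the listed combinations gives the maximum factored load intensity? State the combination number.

(Lr or S or R) → S = 4.5 kPa; (Lr or S) → S = 4.5 kPa.
Eq. 1: 1.0(4.9) + 1.0(4.5) = 4.90 + 4.50 = 9.40
Eq. 2: 1.0(4.9) + 1.0(0.3) + 0.75(4.5) = 4.90 + 0.30 + 3.38 = 8.58
Eq. 3: 1.0(4.9) + 0.7(3.4) + 0.75(4.5) = 4.90 + 2.38 + 3.38 = 10.66
Eq. 4: 1.0(4.9) = 4.90
Eq. 5: 0.6(4.9) - 1.0(3.4) = 2.94 - 3.40 = -0.46
Eq. 6: 1.0(4.9) + 0.6(0.3) + 0.6(1.2) = 4.90 + 0.18 + 0.72 = 5.80
The largest value is 10.66 kPa from combination 3.

Combination 3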